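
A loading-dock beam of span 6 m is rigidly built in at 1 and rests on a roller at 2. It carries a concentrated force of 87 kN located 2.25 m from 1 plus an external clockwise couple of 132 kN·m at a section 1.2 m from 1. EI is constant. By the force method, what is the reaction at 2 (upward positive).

Release the roller at 2. Primary structure: cantilever fixed at 1.
Downward deflection at the released point 2 due to the loads:
  point load 87 at a = 2.25: Pa²(3L − a)/(6EI) = 1156/EI
  clockwise couple 132 at a = 1.2: M₀a(2L − a)/(2EI) = 855.4/EI
  δ_0 = 2012/EI
Tip deflection under a unit load at 2: L³/(3EI) = 72/EI.
The prop prevents deflection at 2: R_2 = δ_0/δ_{22} = 2012/72 = 27.94 kN.

R_2 = 27.94 kN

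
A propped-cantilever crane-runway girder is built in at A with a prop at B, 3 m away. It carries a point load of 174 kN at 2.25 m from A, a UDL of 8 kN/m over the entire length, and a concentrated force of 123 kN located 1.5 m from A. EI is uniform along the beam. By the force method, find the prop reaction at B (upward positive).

R_B = 157.5 kN

Take the reaction at B as the redundant and release it; the primary structure is a cantilever fixed at A.
Downward deflection at the released point B due to the loads:
  point load 174 at a = 2.25: Pa²(3L − a)/(6EI) = 991/EI
  UDL 8: wL⁴/(8EI) = 81/EI
  point load 123 at a = 1.5: Pa²(3L − a)/(6EI) = 345.9/EI
  δ_0 = 1418/EI
Tip deflection under a unit load at B: L³/(3EI) = 9/EI.
The prop prevents deflection at B: R_B = δ_0/δ_{BB} = 1418/9 = 157.5 kN.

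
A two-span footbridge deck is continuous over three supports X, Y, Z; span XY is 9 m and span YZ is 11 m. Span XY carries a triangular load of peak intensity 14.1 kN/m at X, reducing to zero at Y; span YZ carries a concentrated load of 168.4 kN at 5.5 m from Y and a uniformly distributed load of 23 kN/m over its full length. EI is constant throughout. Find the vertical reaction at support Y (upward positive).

Insert a hinge at Y; M_Y is the redundant, and each span becomes simply supported.
Discontinuity in slope at Y on the released structure — sum the simple-span end rotations:
  span XY: triangular load, peak 14.1: 7w₀L³/(360EI) = 199.9/EI
  span YZ: point load 168.4 at a = 5.5: Pab(L + b)/(6LEI) = 1274/EI
  span YZ: UDL 23: wL³/(24EI) = 1276/EI
  relative rotation θ_0 = (199.9 + 2549)/EI = 2749/EI
A unit hogging moment at Y produces rotation L₁/(3EI) + L₂/(3EI) = 6.667/EI.
Slope continuity at Y: θ_0 = M_Y·6.667/EI, so M_Y = 2749/6.667 = 412.3 kN·m (hogging).
Span XY, ΣM about X with M_Y applied at Y: R_Y^{XY}·9 = 190.3 + 412.3, so R_Y^{XY} = 66.97 kN and R_X = 63.45 − 66.97 = -3.516 kN.
Span YZ, ΣM about Z: R_Y^{YZ}·11 = 2318 + 412.3, so R_Y^{YZ} = 248.2 kN and R_Z = 421.4 − 248.2 = 173.2 kN.
R_Y = 66.97 + 248.2 = 315.2 kN.

R_Y = 315.2 kN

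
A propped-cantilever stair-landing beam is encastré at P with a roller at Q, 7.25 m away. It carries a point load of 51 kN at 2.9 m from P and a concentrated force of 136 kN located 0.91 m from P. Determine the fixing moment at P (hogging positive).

M_P = 172.4 kN·m

Remove the prop at Q; the released (primary) structure is a cantilever built in at P.
Downward deflection at the released point Q due to the loads:
  point load 51 at a = 2.9: Pa²(3L − a)/(6EI) = 1347/EI
  point load 136 at a = 0.91: Pa²(3L − a)/(6EI) = 391.2/EI
  δ_0 = 1739/EI
Flexibility coefficient — unit upward force at Q: δ_{QQ} = L³/(3EI) = 127/EI.
The prop prevents deflection at Q: R_Q = δ_0/δ_{QQ} = 1739/127 = 13.69 kN.
Moment equilibrium about P: M_P = Σ(load moments about P) − R_Q·L = 271.7 − 13.69×7.25 = 172.4 kN·m.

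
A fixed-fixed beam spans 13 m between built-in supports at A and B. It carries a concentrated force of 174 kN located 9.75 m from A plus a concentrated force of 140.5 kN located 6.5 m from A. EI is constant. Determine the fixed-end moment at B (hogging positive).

M_B = 546.4 kN·m

Take the two fixed-end moments M_A, M_B as redundants; the released structure is the simple span AB.
Simple-span end rotations at A and B under the given loads:
  at A: point load 174 at a = 9.75: Pab(L + b)/(6LEI) = 1149/EI
  at B: point load 174 at a = 9.75: Pab(L + a)/(6LEI) = 1608/EI
  at A: point load 140.5 at a = 6.5: Pab(L + b)/(6LEI) = 1484/EI
  at B: point load 140.5 at a = 6.5: Pab(L + a)/(6LEI) = 1484/EI
  θ_A0 = 2633/EI,  θ_B0 = 3092/EI
Flexibility coefficients: a unit moment at one end gives L/(3EI) there and L/(6EI) at the far end, so f₁₁ = f₂₂ = 4.333/EI and f₁₂ = f₂₁ = 2.167/EI.
Compatibility — zero rotation at each built-in end:
  4.333 M_A + 2.167 M_B = 2633
  2.167 M_A + 4.333 M_B = 3092
Solving the pair gives M_A = 334.3 kN·m and M_B = 546.4 kN·m (hogging).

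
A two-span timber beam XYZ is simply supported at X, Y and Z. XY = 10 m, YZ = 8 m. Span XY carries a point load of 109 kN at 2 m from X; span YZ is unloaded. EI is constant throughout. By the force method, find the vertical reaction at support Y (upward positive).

R_Y = 34.88 kN

Release continuity at Y by inserting a hinge; the redundant is the internal moment M_Y. The primary structure is two simply-supported spans XY and YZ.
Discontinuity in slope at Y on the released structure — sum the simple-span end rotations:
  span XY: point load 109 at a = 2: Pab(L + a)/(6LEI) = 348.8/EI
  relative rotation θ_0 = (348.8 + 0)/EI = 348.8/EI
A unit hogging moment at Y produces rotation L₁/(3EI) + L₂/(3EI) = 6/EI.
Slope continuity at Y: θ_0 = M_Y·6/EI, so M_Y = 348.8/6 = 58.13 kN·m (hogging).
Span XY, ΣM about X with M_Y applied at Y: R_Y^{XY}·10 = 218 + 58.13, so R_Y^{XY} = 27.61 kN and R_X = 109 − 27.61 = 81.39 kN.
Span YZ, ΣM about Z: R_Y^{YZ}·8 = 0 + 58.13, so R_Y^{YZ} = 7.267 kN and R_Z = 0 − 7.267 = -7.267 kN.
R_Y = 27.61 + 7.267 = 34.88 kN.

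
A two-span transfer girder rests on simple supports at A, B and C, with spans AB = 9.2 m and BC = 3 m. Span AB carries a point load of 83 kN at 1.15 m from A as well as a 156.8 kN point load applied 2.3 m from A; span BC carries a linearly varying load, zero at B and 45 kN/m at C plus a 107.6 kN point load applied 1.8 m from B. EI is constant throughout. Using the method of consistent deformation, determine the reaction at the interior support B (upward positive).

Release continuity at B by inserting a hinge; the redundant is the internal moment M_B. The primary structure is two simply-supported spans AB and BC.
End slopes at the hinge B, treating each span as simply supported:
  span AB: point load 83 at a = 1.15: Pab(L + a)/(6LEI) = 144.1/EI
  span AB: point load 156.8 at a = 2.3: Pab(L + a)/(6LEI) = 518.4/EI
  span BC: triangular load, peak 45: 7w₀L³/(360EI) = 23.62/EI
  span BC: point load 107.6 at a = 1.8: Pab(L + b)/(6LEI) = 54.23/EI
  relative rotation θ_0 = (662.5 + 77.86)/EI = 740.3/EI
A unit hogging moment at B produces rotation L₁/(3EI) + L₂/(3EI) = 4.067/EI.
Compatibility: M_B·(L₁+L₂)/(3EI) = θ_0, giving M_B = 182.1 kN·m (hogging).
Span AB, ΣM about A with M_B applied at B: R_B^{AB}·9.2 = 456.1 + 182.1, so R_B^{AB} = 69.36 kN and R_A = 239.8 − 69.36 = 170.4 kN.
Span BC, ΣM about C: R_B^{BC}·3 = 196.6 + 182.1, so R_B^{BC} = 126.2 kN and R_C = 175.1 − 126.2 = 48.88 kN.
R_B = 69.36 + 126.2 = 195.6 kN.

R_B = 195.6 kN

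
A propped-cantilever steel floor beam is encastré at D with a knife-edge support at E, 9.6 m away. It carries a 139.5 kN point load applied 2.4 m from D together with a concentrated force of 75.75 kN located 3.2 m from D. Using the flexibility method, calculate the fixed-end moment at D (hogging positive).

Remove the prop at E; the released (primary) structure is a cantilever built in at D.
Primary-structure tip deflection at E by superposition:
  point load 139.5 at a = 2.4: Pa²(3L − a)/(6EI) = 3535/EI
  point load 75.75 at a = 3.2: Pa²(3L − a)/(6EI) = 3310/EI
  δ_0 = 6845/EI
Flexibility coefficient — unit upward force at E: δ_{EE} = L³/(3EI) = 294.9/EI.
Compatibility at E: δ_0 − R_E·δ_{EE} = 0, so R_E = 6845/294.9 = 23.21 kN.
Moment equilibrium about D: M_D = Σ(load moments about D) − R_E·L = 577.2 − 23.21×9.6 = 354.4 kN·m.

M_D = 354.4 kN·m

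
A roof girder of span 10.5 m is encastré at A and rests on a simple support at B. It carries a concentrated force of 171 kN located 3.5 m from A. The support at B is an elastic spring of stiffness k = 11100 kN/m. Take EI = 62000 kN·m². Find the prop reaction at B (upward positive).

Take the reaction at B as the redundant and release it; the primary structure is a cantilever fixed at A.
Free-end deflection of the primary structure under the applied loading (downward +):
  point load 171 at a = 3.5: Pa²(3L − a)/(6EI) = 9776/EI
Tip deflection under a unit load at B: L³/(3EI) = 385.9/EI.
With EI = 62000 kN·m²: δ_0 = 0.15767 m and δ_{BB} = 0.006224 m/kN.
Compatibility — the spring shortens by R_B/k under the reaction it provides: δ_0 − R_B·δ_{BB} = R_B/k. With 1/k = 0.00009 m/kN, R_B = δ_0 / (δ_{BB} + 1/k) = 0.15767 / (0.006224 + 0.00009) = 24.97 kN.

R_B = 24.97 kN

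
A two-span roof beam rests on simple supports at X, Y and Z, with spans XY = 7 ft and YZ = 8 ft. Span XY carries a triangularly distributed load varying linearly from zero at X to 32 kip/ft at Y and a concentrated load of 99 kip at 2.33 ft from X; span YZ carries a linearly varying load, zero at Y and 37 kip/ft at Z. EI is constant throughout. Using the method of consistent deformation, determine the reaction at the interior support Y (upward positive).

R_Y = 202.6 kip

Release continuity at Y by inserting a hinge; the redundant is the internal moment M_Y. The primary structure is two simply-supported spans XY and YZ.
End slopes at the hinge Y, treating each span as simply supported:
  span XY: triangular load, peak 32: w₀L³/(45EI) = 243.9/EI
  span XY: point load 99 at a = 2.33: Pab(L + a)/(6LEI) = 239.3/EI
  span YZ: triangular load, peak 37: 7w₀L³/(360EI) = 368.4/EI
  relative rotation θ_0 = (483.2 + 368.4)/EI = 851.6/EI
A unit hogging moment at Y produces rotation L₁/(3EI) + L₂/(3EI) = 5/EI.
Compatibility: M_Y·(L₁+L₂)/(3EI) = θ_0, giving M_Y = 170.3 kip·ft (hogging).
Span XY, ΣM about X with M_Y applied at Y: R_Y^{XY}·7 = 753.3 + 170.3, so R_Y^{XY} = 131.9 kip and R_X = 211 − 131.9 = 79.05 kip.
Span YZ, ΣM about Z: R_Y^{YZ}·8 = 394.7 + 170.3, so R_Y^{YZ} = 70.62 kip and R_Z = 148 − 70.62 = 77.38 kip.
R_Y = 131.9 + 70.62 = 202.6 kip.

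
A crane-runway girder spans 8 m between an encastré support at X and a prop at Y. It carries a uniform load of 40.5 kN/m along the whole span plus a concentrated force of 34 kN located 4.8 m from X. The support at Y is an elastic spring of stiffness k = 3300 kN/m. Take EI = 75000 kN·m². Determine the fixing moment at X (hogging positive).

M_X = 497.7 kN·m

Remove the prop at Y; the released (primary) structure is a cantilever built in at X.
Primary-structure tip deflection at Y by superposition:
  UDL 40.5: wL⁴/(8EI) = 20736/EI
  point load 34 at a = 4.8: Pa²(3L − a)/(6EI) = 2507/EI
  δ_0 = 23243/EI
Tip deflection under a unit load at Y: L³/(3EI) = 170.7/EI.
With EI = 75000 kN·m²: δ_0 = 0.3099 m and δ_{YY} = 0.002276 m/kN.
Compatibility — the spring shortens by R_Y/k under the reaction it provides: δ_0 − R_Y·δ_{YY} = R_Y/k. With 1/k = 0.000303 m/kN, R_Y = δ_0 / (δ_{YY} + 1/k) = 0.3099 / (0.002276 + 0.000303) = 120.2 kN.
Moment equilibrium about X: M_X = Σ(load moments about X) − R_Y·L = 1459 − 120.2×8 = 497.7 kN·m.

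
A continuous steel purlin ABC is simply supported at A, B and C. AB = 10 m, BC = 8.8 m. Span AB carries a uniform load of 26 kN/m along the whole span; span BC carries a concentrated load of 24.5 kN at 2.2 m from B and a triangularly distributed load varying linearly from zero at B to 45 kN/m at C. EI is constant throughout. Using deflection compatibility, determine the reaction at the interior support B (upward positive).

Take M_B as the redundant. Released structure: two simple spans AB and BC with a hinge at B.
Rotations at B on the released spans (each span's end-slope, ×1/EI):
  span AB: UDL 26: wL³/(24EI) = 1083/EI
  span BC: point load 24.5 at a = 2.2: Pab(L + b)/(6LEI) = 103.8/EI
  span BC: triangular load, peak 45: 7w₀L³/(360EI) = 596.3/EI
  relative rotation θ_0 = (1083 + 700)/EI = 1783/EI
A unit hogging moment at B produces rotation L₁/(3EI) + L₂/(3EI) = 6.267/EI.
Compatibility: M_B·(L₁+L₂)/(3EI) = θ_0, giving M_B = 284.6 kN·m (hogging).
Span AB, ΣM about A with M_B applied at B: R_B^{AB}·10 = 1300 + 284.6, so R_B^{AB} = 158.5 kN and R_A = 260 − 158.5 = 101.5 kN.
Span BC, ΣM about C: R_B^{BC}·8.8 = 742.5 + 284.6, so R_B^{BC} = 116.7 kN and R_C = 222.5 − 116.7 = 105.8 kN.
R_B = 158.5 + 116.7 = 275.2 kN.

R_B = 275.2 kN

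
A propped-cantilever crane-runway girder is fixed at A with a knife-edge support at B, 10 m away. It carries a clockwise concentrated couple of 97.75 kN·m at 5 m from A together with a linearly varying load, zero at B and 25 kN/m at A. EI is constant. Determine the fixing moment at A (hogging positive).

Remove the prop at B; the released (primary) structure is a cantilever built in at A.
Downward deflection at the released point B due to the loads:
  clockwise couple 97.75 at a = 5: M₀a(2L − a)/(2EI) = 3666/EI
  triangular load, peak 25 at the fixed end: w₀L⁴/(30EI) = 8333/EI
  δ_0 = 11999/EI
Tip deflection under a unit load at B: L³/(3EI) = 333.3/EI.
The prop prevents deflection at B: R_B = δ_0/δ_{BB} = 11999/333.3 = 36 kN.
Moment equilibrium about A: M_A = Σ(load moments about A) − R_B·L = 514.4 − 36×10 = 154.4 kN·m.

M_A = 154.4 kN·m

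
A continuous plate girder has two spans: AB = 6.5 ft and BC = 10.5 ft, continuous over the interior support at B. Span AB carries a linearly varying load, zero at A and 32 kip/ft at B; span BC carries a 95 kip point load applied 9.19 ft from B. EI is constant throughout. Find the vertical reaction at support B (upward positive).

Take M_B as the redundant. Released structure: two simple spans AB and BC with a hinge at B.
Rotations at B on the released spans (each span's end-slope, ×1/EI):
  span AB: triangular load, peak 32: w₀L³/(45EI) = 195.3/EI
  span BC: point load 95 at a = 9.19: Pab(L + b)/(6LEI) = 214.4/EI
  relative rotation θ_0 = (195.3 + 214.4)/EI = 409.7/EI
A unit hogging moment at B produces rotation L₁/(3EI) + L₂/(3EI) = 5.667/EI.
Slope continuity at B: θ_0 = M_B·5.667/EI, so M_B = 409.7/5.667 = 72.3 kip·ft (hogging).
Span AB, ΣM about A with M_B applied at B: R_B^{AB}·6.5 = 450.7 + 72.3, so R_B^{AB} = 80.46 kip and R_A = 104 − 80.46 = 23.54 kip.
Span BC, ΣM about C: R_B^{BC}·10.5 = 124.5 + 72.3, so R_B^{BC} = 18.74 kip and R_C = 95 − 18.74 = 76.26 kip.
R_B = 80.46 + 18.74 = 99.19 kip.

R_B = 99.19 kip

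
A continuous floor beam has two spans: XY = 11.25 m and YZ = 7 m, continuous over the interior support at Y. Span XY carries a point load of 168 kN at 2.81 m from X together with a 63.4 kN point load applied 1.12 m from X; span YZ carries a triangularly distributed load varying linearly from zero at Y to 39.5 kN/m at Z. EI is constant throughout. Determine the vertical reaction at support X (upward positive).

R_X = 165.2 kN

Insert a hinge at Y; M_Y is the redundant, and each span becomes simply supported.
End slopes at the hinge Y, treating each span as simply supported:
  span XY: point load 168 at a = 2.81: Pab(L + a)/(6LEI) = 829.9/EI
  span XY: point load 63.4 at a = 1.12: Pab(L + a)/(6LEI) = 131.8/EI
  span YZ: triangular load, peak 39.5: 7w₀L³/(360EI) = 263.4/EI
  relative rotation θ_0 = (961.7 + 263.4)/EI = 1225/EI
A unit hogging moment at Y produces rotation L₁/(3EI) + L₂/(3EI) = 6.083/EI.
Slope continuity at Y: θ_0 = M_Y·6.083/EI, so M_Y = 1225/6.083 = 201.4 kN·m (hogging).
Span XY, ΣM about X with M_Y applied at Y: R_Y^{XY}·11.25 = 543.1 + 201.4, so R_Y^{XY} = 66.18 kN and R_X = 231.4 − 66.18 = 165.2 kN.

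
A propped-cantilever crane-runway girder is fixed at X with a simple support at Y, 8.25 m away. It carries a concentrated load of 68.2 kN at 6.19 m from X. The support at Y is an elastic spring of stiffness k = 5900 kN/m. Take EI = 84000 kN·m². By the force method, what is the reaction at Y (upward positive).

Remove the prop at Y; the released (primary) structure is a cantilever built in at X.
Deflection at Y on the released cantilever, summing each load's contribution:
  point load 68.2 at a = 6.19: Pa²(3L − a)/(6EI) = 8083/EI
Tip deflection under a unit load at Y: L³/(3EI) = 187.2/EI.
With EI = 84000 kN·m²: δ_0 = 0.096231 m and δ_{YY} = 0.002228 m/kN.
Compatibility — the spring shortens by R_Y/k under the reaction it provides: δ_0 − R_Y·δ_{YY} = R_Y/k. With 1/k = 0.000169 m/kN, R_Y = δ_0 / (δ_{YY} + 1/k) = 0.096231 / (0.002228 + 0.000169) = 40.13 kN.

R_Y = 40.13 kN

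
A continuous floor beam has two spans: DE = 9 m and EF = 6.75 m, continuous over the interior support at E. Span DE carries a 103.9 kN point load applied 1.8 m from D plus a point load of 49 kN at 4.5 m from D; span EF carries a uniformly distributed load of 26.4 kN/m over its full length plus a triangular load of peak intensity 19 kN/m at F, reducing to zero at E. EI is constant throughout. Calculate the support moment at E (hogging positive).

M_E = 184.6 kN·m

Insert a hinge at E; M_E is the redundant, and each span becomes simply supported.
End slopes at the hinge E, treating each span as simply supported:
  span DE: point load 103.9 at a = 1.8: Pab(L + a)/(6LEI) = 269.3/EI
  span DE: point load 49 at a = 4.5: Pab(L + a)/(6LEI) = 248.1/EI
  span EF: UDL 26.4: wL³/(24EI) = 338.3/EI
  span EF: triangular load, peak 19: 7w₀L³/(360EI) = 113.6/EI
  relative rotation θ_0 = (517.4 + 451.9)/EI = 969.3/EI
A unit hogging moment at E produces rotation L₁/(3EI) + L₂/(3EI) = 5.25/EI.
Compatibility: M_E·(L₁+L₂)/(3EI) = θ_0, giving M_E = 184.6 kN·m (hogging).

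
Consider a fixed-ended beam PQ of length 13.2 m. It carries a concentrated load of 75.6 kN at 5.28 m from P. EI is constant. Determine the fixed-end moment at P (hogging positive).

Take the two fixed-end moments M_P, M_Q as redundants; the released structure is the simple span PQ.
On the primary (simply-supported) span, the end slopes from the loading are:
  at P: point load 75.6 at a = 5.28: Pab(L + b)/(6LEI) = 843/EI
  at Q: point load 75.6 at a = 5.28: Pab(L + a)/(6LEI) = 737.7/EI
  θ_P0 = 843/EI,  θ_Q0 = 737.7/EI
Flexibility coefficients: a unit moment at one end gives L/(3EI) there and L/(6EI) at the far end, so f₁₁ = f₂₂ = 4.4/EI and f₁₂ = f₂₁ = 2.2/EI.
Compatibility — zero rotation at each built-in end:
  4.4 M_P + 2.2 M_Q = 843
  2.2 M_P + 4.4 M_Q = 737.7
Solving the pair gives M_P = 143.7 kN·m and M_Q = 95.8 kN·m (hogging).

M_P = 143.7 kN·m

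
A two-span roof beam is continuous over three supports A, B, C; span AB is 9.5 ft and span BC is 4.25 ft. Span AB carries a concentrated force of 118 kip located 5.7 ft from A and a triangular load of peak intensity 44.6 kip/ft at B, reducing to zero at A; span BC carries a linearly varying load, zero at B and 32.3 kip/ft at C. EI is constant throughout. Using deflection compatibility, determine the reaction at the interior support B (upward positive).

R_B = 352.3 kip

Release continuity at B by inserting a hinge; the redundant is the internal moment M_B. The primary structure is two simply-supported spans AB and BC.
End slopes at the hinge B, treating each span as simply supported:
  span AB: point load 118 at a = 5.7: Pab(L + a)/(6LEI) = 681.6/EI
  span AB: triangular load, peak 44.6: w₀L³/(45EI) = 849.8/EI
  span BC: triangular load, peak 32.3: 7w₀L³/(360EI) = 48.21/EI
  relative rotation θ_0 = (1531 + 48.21)/EI = 1580/EI
A unit hogging moment at B produces rotation L₁/(3EI) + L₂/(3EI) = 4.583/EI.
Compatibility: M_B·(L₁+L₂)/(3EI) = θ_0, giving M_B = 344.6 kip·ft (hogging).
Span AB, ΣM about A with M_B applied at B: R_B^{AB}·9.5 = 2014 + 344.6, so R_B^{AB} = 248.3 kip and R_A = 329.9 − 248.3 = 81.54 kip.
Span BC, ΣM about C: R_B^{BC}·4.25 = 97.24 + 344.6, so R_B^{BC} = 104 kip and R_C = 68.64 − 104 = -35.33 kip.
R_B = 248.3 + 104 = 352.3 kip.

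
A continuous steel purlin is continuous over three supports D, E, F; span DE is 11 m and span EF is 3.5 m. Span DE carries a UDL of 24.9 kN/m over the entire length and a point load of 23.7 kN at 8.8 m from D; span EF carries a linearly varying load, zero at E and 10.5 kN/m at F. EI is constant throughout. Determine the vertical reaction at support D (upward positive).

Release continuity at E by inserting a hinge; the redundant is the internal moment M_E. The primary structure is two simply-supported spans DE and EF.
Rotations at E on the released spans (each span's end-slope, ×1/EI):
  span DE: UDL 24.9: wL³/(24EI) = 1381/EI
  span DE: point load 23.7 at a = 8.8: Pab(L + a)/(6LEI) = 137.6/EI
  span EF: triangular load, peak 10.5: 7w₀L³/(360EI) = 8.754/EI
  relative rotation θ_0 = (1519 + 8.754)/EI = 1527/EI
A unit hogging moment at E produces rotation L₁/(3EI) + L₂/(3EI) = 4.833/EI.
Compatibility: M_E·(L₁+L₂)/(3EI) = θ_0, giving M_E = 316 kN·m (hogging).
Span DE, ΣM about D with M_E applied at E: R_E^{DE}·11 = 1715 + 316, so R_E^{DE} = 184.6 kN and R_D = 297.6 − 184.6 = 113 kN.

R_D = 113 kN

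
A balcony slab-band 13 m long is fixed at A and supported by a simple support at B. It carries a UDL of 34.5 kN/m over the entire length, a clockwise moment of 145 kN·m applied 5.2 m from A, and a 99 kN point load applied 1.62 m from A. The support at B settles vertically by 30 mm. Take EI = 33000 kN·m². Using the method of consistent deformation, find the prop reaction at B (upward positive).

Remove the prop at B; the released (primary) structure is a cantilever built in at A.
Downward deflection at the released point B due to the loads:
  UDL 34.5: wL⁴/(8EI) = 123169/EI
  clockwise couple 145 at a = 5.2: M₀a(2L − a)/(2EI) = 7842/EI
  point load 99 at a = 1.62: Pa²(3L − a)/(6EI) = 1619/EI
  δ_0 = 132630/EI
Tip deflection under a unit load at B: L³/(3EI) = 732.3/EI.
With EI = 33000 kN·m²: δ_0 = 4.0191 m and δ_{BB} = 0.022192 m/kN.
Compatibility — the beam at B must follow the support down by 0.03 m: δ_0 − R_B·δ_{BB} = 0.03, so R_B = (4.0191 − 0.03)/0.022192 = 179.8 kN.

R_B = 179.8 kN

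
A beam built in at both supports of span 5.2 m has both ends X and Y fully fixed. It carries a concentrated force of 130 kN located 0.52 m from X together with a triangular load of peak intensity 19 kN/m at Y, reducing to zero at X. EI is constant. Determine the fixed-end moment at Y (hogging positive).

M_Y = 31.77 kN·m

Release both end moments; the primary structure is a simply-supported span XY with redundants M_X and M_Y.
On the primary (simply-supported) span, the end slopes from the loading are:
  at X: point load 130 at a = 0.52: Pab(L + b)/(6LEI) = 100.2/EI
  at Y: point load 130 at a = 0.52: Pab(L + a)/(6LEI) = 58/EI
  at X: triangular load, peak 19: 7w₀L³/(360EI) = 51.95/EI
  at Y: triangular load, peak 19: w₀L³/(45EI) = 59.37/EI
  θ_X0 = 152.1/EI,  θ_Y0 = 117.4/EI
Flexibility coefficients: a unit moment at one end gives L/(3EI) there and L/(6EI) at the far end, so f₁₁ = f₂₂ = 1.733/EI and f₁₂ = f₂₁ = 0.8667/EI.
Compatibility — zero rotation at each built-in end:
  1.733 M_X + 0.8667 M_Y = 152.1
  0.8667 M_X + 1.733 M_Y = 117.4
Solving the pair gives M_X = 71.88 kN·m and M_Y = 31.77 kN·m (hogging).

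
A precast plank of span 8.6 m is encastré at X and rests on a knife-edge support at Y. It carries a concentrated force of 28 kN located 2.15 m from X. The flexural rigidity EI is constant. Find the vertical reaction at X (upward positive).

Remove the prop at Y; the released (primary) structure is a cantilever built in at X.
Free-end deflection of the primary structure under the applied loading (downward +):
  point load 28 at a = 2.15: Pa²(3L − a)/(6EI) = 510.2/EI
Flexibility coefficient — unit upward force at Y: δ_{YY} = L³/(3EI) = 212/EI.
Compatibility at Y: δ_0 − R_Y·δ_{YY} = 0, so R_Y = 510.2/212 = 2.406 kN.
Vertical equilibrium: R_X = ΣP − R_Y = 28 − 2.406 = 25.59 kN.

R_X = 25.59 kN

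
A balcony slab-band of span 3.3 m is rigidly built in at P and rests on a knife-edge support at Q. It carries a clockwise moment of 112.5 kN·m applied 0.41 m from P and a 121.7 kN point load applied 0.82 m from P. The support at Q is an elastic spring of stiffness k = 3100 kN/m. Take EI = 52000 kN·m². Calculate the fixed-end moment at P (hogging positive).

M_P = 181.7 kN·m

Release the roller at Q. Primary structure: cantilever fixed at P.
Deflection at Q on the released cantilever, summing each load's contribution:
  clockwise couple 112.5 at a = 0.41: M₀a(2L − a)/(2EI) = 142.8/EI
  point load 121.7 at a = 0.82: Pa²(3L − a)/(6EI) = 123.8/EI
  δ_0 = 266.6/EI
Tip deflection under a unit load at Q: L³/(3EI) = 11.98/EI.
With EI = 52000 kN·m²: δ_0 = 0.005127 m and δ_{QQ} = 0.00023 m/kN.
Compatibility — the spring shortens by R_Q/k under the reaction it provides: δ_0 − R_Q·δ_{QQ} = R_Q/k. With 1/k = 0.000323 m/kN, R_Q = δ_0 / (δ_{QQ} + 1/k) = 0.005127 / (0.00023 + 0.000323) = 9.272 kN.
Moment equilibrium about P: M_P = Σ(load moments about P) − R_Q·L = 212.3 − 9.272×3.3 = 181.7 kN·m.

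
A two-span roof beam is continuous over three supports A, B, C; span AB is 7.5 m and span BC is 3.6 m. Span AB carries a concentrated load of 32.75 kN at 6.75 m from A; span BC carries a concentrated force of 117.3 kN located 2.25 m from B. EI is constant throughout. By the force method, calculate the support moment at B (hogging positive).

M_B = 36.26 kN·m

Take M_B as the redundant. Released structure: two simple spans AB and BC with a hinge at B.
Discontinuity in slope at B on the released structure — sum the simple-span end rotations:
  span AB: point load 32.75 at a = 6.75: Pab(L + a)/(6LEI) = 52.5/EI
  span BC: point load 117.3 at a = 2.25: Pab(L + b)/(6LEI) = 81.65/EI
  relative rotation θ_0 = (52.5 + 81.65)/EI = 134.2/EI
A unit hogging moment at B produces rotation L₁/(3EI) + L₂/(3EI) = 3.7/EI.
Slope continuity at B: θ_0 = M_B·3.7/EI, so M_B = 134.2/3.7 = 36.26 kN·m (hogging).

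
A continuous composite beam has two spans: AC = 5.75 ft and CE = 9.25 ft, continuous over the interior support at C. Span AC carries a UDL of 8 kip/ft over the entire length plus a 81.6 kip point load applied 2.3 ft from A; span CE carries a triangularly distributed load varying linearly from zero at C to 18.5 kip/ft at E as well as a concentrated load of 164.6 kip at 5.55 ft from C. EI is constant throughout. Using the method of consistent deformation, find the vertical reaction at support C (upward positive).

Take M_C as the redundant. Released structure: two simple spans AC and CE with a hinge at C.
End slopes at the hinge C, treating each span as simply supported:
  span AC: UDL 8: wL³/(24EI) = 63.37/EI
  span AC: point load 81.6 at a = 2.3: Pab(L + a)/(6LEI) = 151.1/EI
  span CE: triangular load, peak 18.5: 7w₀L³/(360EI) = 284.7/EI
  span CE: point load 164.6 at a = 5.55: Pab(L + b)/(6LEI) = 788.7/EI
  relative rotation θ_0 = (214.5 + 1073)/EI = 1288/EI
A unit hogging moment at C produces rotation L₁/(3EI) + L₂/(3EI) = 5/EI.
Compatibility: M_C·(L₁+L₂)/(3EI) = θ_0, giving M_C = 257.6 kip·ft (hogging).
Span AC, ΣM about A with M_C applied at C: R_C^{AC}·5.75 = 319.9 + 257.6, so R_C^{AC} = 100.4 kip and R_A = 127.6 − 100.4 = 27.17 kip.
Span CE, ΣM about E: R_C^{CE}·9.25 = 872.8 + 257.6, so R_C^{CE} = 122.2 kip and R_E = 250.2 − 122.2 = 128 kip.
R_C = 100.4 + 122.2 = 222.6 kip.

R_C = 222.6 kip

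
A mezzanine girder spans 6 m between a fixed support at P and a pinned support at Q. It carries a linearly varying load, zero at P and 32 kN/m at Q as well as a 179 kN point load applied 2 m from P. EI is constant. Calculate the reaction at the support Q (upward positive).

Take the reaction at Q as the redundant and release it; the primary structure is a cantilever fixed at P.
Deflection at Q on the released cantilever, summing each load's contribution:
  triangular load, peak 32 at the free end: 11w₀L⁴/(120EI) = 3802/EI
  point load 179 at a = 2: Pa²(3L − a)/(6EI) = 1909/EI
  δ_0 = 5711/EI
Flexibility coefficient — unit upward force at Q: δ_{QQ} = L³/(3EI) = 72/EI.
The prop prevents deflection at Q: R_Q = δ_0/δ_{QQ} = 5711/72 = 79.32 kN.

R_Q = 79.32 kN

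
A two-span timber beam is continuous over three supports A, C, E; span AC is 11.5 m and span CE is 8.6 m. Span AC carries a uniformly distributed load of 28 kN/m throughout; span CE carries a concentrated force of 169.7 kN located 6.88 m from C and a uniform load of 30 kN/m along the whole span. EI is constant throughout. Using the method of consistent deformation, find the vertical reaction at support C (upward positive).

R_C = 414.1 kN

Take M_C as the redundant. Released structure: two simple spans AC and CE with a hinge at C.
End slopes at the hinge C, treating each span as simply supported:
  span AC: UDL 28: wL³/(24EI) = 1774/EI
  span CE: point load 169.7 at a = 6.88: Pab(L + b)/(6LEI) = 401.6/EI
  span CE: UDL 30: wL³/(24EI) = 795.1/EI
  relative rotation θ_0 = (1774 + 1197)/EI = 2971/EI
A unit hogging moment at C produces rotation L₁/(3EI) + L₂/(3EI) = 6.7/EI.
Compatibility: M_C·(L₁+L₂)/(3EI) = θ_0, giving M_C = 443.4 kN·m (hogging).
Span AC, ΣM about A with M_C applied at C: R_C^{AC}·11.5 = 1852 + 443.4, so R_C^{AC} = 199.6 kN and R_A = 322 − 199.6 = 122.4 kN.
Span CE, ΣM about E: R_C^{CE}·8.6 = 1401 + 443.4, so R_C^{CE} = 214.5 kN and R_E = 427.7 − 214.5 = 213.2 kN.
R_C = 199.6 + 214.5 = 414.1 kN.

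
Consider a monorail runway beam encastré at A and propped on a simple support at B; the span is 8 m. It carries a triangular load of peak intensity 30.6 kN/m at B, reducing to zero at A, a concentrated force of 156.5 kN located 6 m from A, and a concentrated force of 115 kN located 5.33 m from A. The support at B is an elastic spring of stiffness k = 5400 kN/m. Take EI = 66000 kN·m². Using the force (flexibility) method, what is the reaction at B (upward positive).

R_B = 210.8 kN

Release the roller at B. Primary structure: cantilever fixed at A.
Deflection at B on the released cantilever, summing each load's contribution:
  triangular load, peak 30.6 at the free end: 11w₀L⁴/(120EI) = 11489/EI
  point load 156.5 at a = 6: Pa²(3L − a)/(6EI) = 16902/EI
  point load 115 at a = 5.33: Pa²(3L − a)/(6EI) = 10166/EI
  δ_0 = 38557/EI
Flexibility coefficient — unit upward force at B: δ_{BB} = L³/(3EI) = 170.7/EI.
With EI = 66000 kN·m²: δ_0 = 0.5842 m and δ_{BB} = 0.002586 m/kN.
Compatibility — the spring shortens by R_B/k under the reaction it provides: δ_0 − R_B·δ_{BB} = R_B/k. With 1/k = 0.000185 m/kN, R_B = δ_0 / (δ_{BB} + 1/k) = 0.5842 / (0.002586 + 0.000185) = 210.8 kN.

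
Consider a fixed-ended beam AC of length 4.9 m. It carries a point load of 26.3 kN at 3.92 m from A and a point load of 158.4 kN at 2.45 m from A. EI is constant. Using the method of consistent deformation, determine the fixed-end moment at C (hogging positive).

M_C = 113.5 kN·m

Take the two fixed-end moments M_A, M_C as redundants; the released structure is the simple span AC.
On the primary (simply-supported) span, the end slopes from the loading are:
  at A: point load 26.3 at a = 3.92: Pab(L + b)/(6LEI) = 20.21/EI
  at C: point load 26.3 at a = 3.92: Pab(L + a)/(6LEI) = 30.31/EI
  at A: point load 158.4 at a = 2.45: Pab(L + b)/(6LEI) = 237.7/EI
  at C: point load 158.4 at a = 2.45: Pab(L + a)/(6LEI) = 237.7/EI
  θ_A0 = 257.9/EI,  θ_C0 = 268/EI
Flexibility coefficients: a unit moment at one end gives L/(3EI) there and L/(6EI) at the far end, so f₁₁ = f₂₂ = 1.633/EI and f₁₂ = f₂₁ = 0.8167/EI.
Compatibility — zero rotation at each built-in end:
  1.633 M_A + 0.8167 M_C = 257.9
  0.8167 M_A + 1.633 M_C = 268
Solving the pair gives M_A = 101.1 kN·m and M_C = 113.5 kN·m (hogging).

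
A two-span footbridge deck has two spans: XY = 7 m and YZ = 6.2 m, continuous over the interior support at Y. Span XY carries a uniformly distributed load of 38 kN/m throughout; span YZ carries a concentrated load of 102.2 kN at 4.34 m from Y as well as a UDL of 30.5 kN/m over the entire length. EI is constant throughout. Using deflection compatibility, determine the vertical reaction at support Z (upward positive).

Take M_Y as the redundant. Released structure: two simple spans XY and YZ with a hinge at Y.
Rotations at Y on the released spans (each span's end-slope, ×1/EI):
  span XY: UDL 38: wL³/(24EI) = 543.1/EI
  span YZ: point load 102.2 at a = 4.34: Pab(L + b)/(6LEI) = 178.7/EI
  span YZ: UDL 30.5: wL³/(24EI) = 302.9/EI
  relative rotation θ_0 = (543.1 + 481.6)/EI = 1025/EI
A unit hogging moment at Y produces rotation L₁/(3EI) + L₂/(3EI) = 4.4/EI.
Slope continuity at Y: θ_0 = M_Y·4.4/EI, so M_Y = 1025/4.4 = 232.9 kN·m (hogging).
Span YZ, ΣM about Z: R_Y^{YZ}·6.2 = 776.3 + 232.9, so R_Y^{YZ} = 162.8 kN and R_Z = 291.3 − 162.8 = 128.5 kN.

R_Z = 128.5 kN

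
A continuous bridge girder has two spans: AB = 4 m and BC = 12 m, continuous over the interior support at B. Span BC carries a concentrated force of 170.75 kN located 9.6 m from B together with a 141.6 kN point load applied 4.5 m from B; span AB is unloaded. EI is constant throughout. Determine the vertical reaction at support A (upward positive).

Release continuity at B by inserting a hinge; the redundant is the internal moment M_B. The primary structure is two simply-supported spans AB and BC.
Discontinuity in slope at B on the released structure — sum the simple-span end rotations:
  span BC: point load 170.75 at a = 9.6: Pab(L + b)/(6LEI) = 786.8/EI
  span BC: point load 141.6 at a = 4.5: Pab(L + b)/(6LEI) = 1294/EI
  relative rotation θ_0 = (0 + 2081)/EI = 2081/EI
A unit hogging moment at B produces rotation L₁/(3EI) + L₂/(3EI) = 5.333/EI.
Slope continuity at B: θ_0 = M_B·5.333/EI, so M_B = 2081/5.333 = 390.2 kN·m (hogging).
Span AB, ΣM about A with M_B applied at B: R_B^{AB}·4 = 0 + 390.2, so R_B^{AB} = 97.55 kN and R_A = 0 − 97.55 = -97.55 kN.

R_A = -97.55 kN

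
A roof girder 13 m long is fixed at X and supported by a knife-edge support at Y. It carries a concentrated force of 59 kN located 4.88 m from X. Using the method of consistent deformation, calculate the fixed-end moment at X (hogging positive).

M_X = 146.1 kN·m

Take the reaction at Y as the redundant and release it; the primary structure is a cantilever fixed at X.
Deflection at Y on the released cantilever, summing each load's contribution:
  point load 59 at a = 4.88: Pa²(3L − a)/(6EI) = 7990/EI
Tip deflection under a unit load at Y: L³/(3EI) = 732.3/EI.
Compatibility at Y: δ_0 − R_Y·δ_{YY} = 0, so R_Y = 7990/732.3 = 10.91 kN.
Moment equilibrium about X: M_X = Σ(load moments about X) − R_Y·L = 287.9 − 10.91×13 = 146.1 kN·m.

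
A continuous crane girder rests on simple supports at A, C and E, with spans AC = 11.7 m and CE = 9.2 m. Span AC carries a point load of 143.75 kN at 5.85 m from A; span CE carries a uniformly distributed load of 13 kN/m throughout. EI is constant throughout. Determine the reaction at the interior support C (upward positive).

Release continuity at C by inserting a hinge; the redundant is the internal moment M_C. The primary structure is two simply-supported spans AC and CE.
End slopes at the hinge C, treating each span as simply supported:
  span AC: point load 143.75 at a = 5.85: Pab(L + a)/(6LEI) = 1230/EI
  span CE: UDL 13: wL³/(24EI) = 421.8/EI
  relative rotation θ_0 = (1230 + 421.8)/EI = 1652/EI
A unit hogging moment at C produces rotation L₁/(3EI) + L₂/(3EI) = 6.967/EI.
Slope continuity at C: θ_0 = M_C·6.967/EI, so M_C = 1652/6.967 = 237.1 kN·m (hogging).
Span AC, ΣM about A with M_C applied at C: R_C^{AC}·11.7 = 840.9 + 237.1, so R_C^{AC} = 92.14 kN and R_A = 143.8 − 92.14 = 51.61 kN.
Span CE, ΣM about E: R_C^{CE}·9.2 = 550.2 + 237.1, so R_C^{CE} = 85.57 kN and R_E = 119.6 − 85.57 = 34.03 kN.
R_C = 92.14 + 85.57 = 177.7 kN.

R_C = 177.7 kN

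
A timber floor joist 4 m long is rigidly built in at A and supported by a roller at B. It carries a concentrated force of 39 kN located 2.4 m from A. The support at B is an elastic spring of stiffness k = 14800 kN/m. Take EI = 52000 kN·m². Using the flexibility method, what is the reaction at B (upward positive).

R_B = 14.47 kN

Remove the prop at B; the released (primary) structure is a cantilever built in at A.
Free-end deflection of the primary structure under the applied loading (downward +):
  point load 39 at a = 2.4: Pa²(3L − a)/(6EI) = 359.4/EI
Tip deflection under a unit load at B: L³/(3EI) = 21.33/EI.
With EI = 52000 kN·m²: δ_0 = 0.006912 m and δ_{BB} = 0.00041 m/kN.
Compatibility — the spring shortens by R_B/k under the reaction it provides: δ_0 − R_B·δ_{BB} = R_B/k. With 1/k = 0.000068 m/kN, R_B = δ_0 / (δ_{BB} + 1/k) = 0.006912 / (0.00041 + 0.000068) = 14.47 kN.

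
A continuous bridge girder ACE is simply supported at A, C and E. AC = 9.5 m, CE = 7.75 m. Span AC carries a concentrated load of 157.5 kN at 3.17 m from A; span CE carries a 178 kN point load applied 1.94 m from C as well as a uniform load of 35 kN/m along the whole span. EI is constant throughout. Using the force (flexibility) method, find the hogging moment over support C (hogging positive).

M_C = 342 kN·m

Release continuity at C by inserting a hinge; the redundant is the internal moment M_C. The primary structure is two simply-supported spans AC and CE.
Rotations at C on the released spans (each span's end-slope, ×1/EI):
  span AC: point load 157.5 at a = 3.17: Pab(L + a)/(6LEI) = 702.5/EI
  span CE: point load 178 at a = 1.94: Pab(L + b)/(6LEI) = 585.1/EI
  span CE: UDL 35: wL³/(24EI) = 678.8/EI
  relative rotation θ_0 = (702.5 + 1264)/EI = 1966/EI
A unit hogging moment at C produces rotation L₁/(3EI) + L₂/(3EI) = 5.75/EI.
Compatibility: M_C·(L₁+L₂)/(3EI) = θ_0, giving M_C = 342 kN·m (hogging).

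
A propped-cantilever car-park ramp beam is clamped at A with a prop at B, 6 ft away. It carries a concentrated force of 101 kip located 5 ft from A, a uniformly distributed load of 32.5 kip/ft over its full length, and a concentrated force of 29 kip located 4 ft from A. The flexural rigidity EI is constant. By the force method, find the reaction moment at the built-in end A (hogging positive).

M_A = 221.1 kip·ft

Choose R_B as the redundant. The primary structure is the cantilever fixed at A.
Downward deflection at the released point B due to the loads:
  point load 101 at a = 5: Pa²(3L − a)/(6EI) = 5471/EI
  UDL 32.5: wL⁴/(8EI) = 5265/EI
  point load 29 at a = 4: Pa²(3L − a)/(6EI) = 1083/EI
  δ_0 = 11818/EI
Flexibility coefficient — unit upward force at B: δ_{BB} = L³/(3EI) = 72/EI.
Compatibility at B: δ_0 − R_B·δ_{BB} = 0, so R_B = 11818/72 = 164.1 kip.
Moment equilibrium about A: M_A = Σ(load moments about A) − R_B·L = 1206 − 164.1×6 = 221.1 kip·ft.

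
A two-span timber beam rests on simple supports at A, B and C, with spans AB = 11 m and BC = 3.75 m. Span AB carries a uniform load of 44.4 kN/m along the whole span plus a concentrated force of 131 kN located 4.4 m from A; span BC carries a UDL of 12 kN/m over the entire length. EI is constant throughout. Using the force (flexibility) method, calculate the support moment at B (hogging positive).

Take M_B as the redundant. Released structure: two simple spans AB and BC with a hinge at B.
End slopes at the hinge B, treating each span as simply supported:
  span AB: UDL 44.4: wL³/(24EI) = 2462/EI
  span AB: point load 131 at a = 4.4: Pab(L + a)/(6LEI) = 887.7/EI
  span BC: UDL 12: wL³/(24EI) = 26.37/EI
  relative rotation θ_0 = (3350 + 26.37)/EI = 3376/EI
A unit hogging moment at B produces rotation L₁/(3EI) + L₂/(3EI) = 4.917/EI.
Slope continuity at B: θ_0 = M_B·4.917/EI, so M_B = 3376/4.917 = 686.7 kN·m (hogging).

M_B = 686.7 kN·m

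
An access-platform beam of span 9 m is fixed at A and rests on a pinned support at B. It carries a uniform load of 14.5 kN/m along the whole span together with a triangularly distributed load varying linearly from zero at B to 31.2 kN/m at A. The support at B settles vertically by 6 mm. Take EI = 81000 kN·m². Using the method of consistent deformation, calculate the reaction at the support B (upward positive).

R_B = 75.02 kN

Release the roller at B. Primary structure: cantilever fixed at A.
Deflection at B on the released cantilever, summing each load's contribution:
  UDL 14.5: wL⁴/(8EI) = 11892/EI
  triangular load, peak 31.2 at the fixed end: w₀L⁴/(30EI) = 6823/EI
  δ_0 = 18715/EI
Tip deflection under a unit load at B: L³/(3EI) = 243/EI.
With EI = 81000 kN·m²: δ_0 = 0.23105 m and δ_{BB} = 0.003 m/kN.
Compatibility — the beam at B must follow the support down by 0.006 m: δ_0 − R_B·δ_{BB} = 0.006, so R_B = (0.23105 − 0.006)/0.003 = 75.02 kN.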